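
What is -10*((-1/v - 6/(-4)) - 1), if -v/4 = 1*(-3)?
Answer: -25/6 ≈ -4.1667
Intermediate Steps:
v = 12 (v = -4*(-3) = 12)
-10*((-1/v - 6/(-4)) - 1) = -10*((-1/12 - 6/(-4)) - 1) = -10*((-1*1/12 - 6*(-1/4)) - 1) = -10*((-1/12 + 3/2) - 1) = -10*(17/12 - 1) = -10*5/12 = -25/6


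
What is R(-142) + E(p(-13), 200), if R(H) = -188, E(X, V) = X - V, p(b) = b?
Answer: -401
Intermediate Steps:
R(-142) + E(p(-13), 200) = -188 + (-13 - 1*200) = -188 + (-13 - 200) = -188 - 213 = -401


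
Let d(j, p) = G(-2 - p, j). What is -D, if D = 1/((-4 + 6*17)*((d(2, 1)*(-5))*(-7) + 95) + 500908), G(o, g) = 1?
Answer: -1/513648 ≈ -1.9469e-6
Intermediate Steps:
d(j, p) = 1
D = 1/513648 (D = 1/((-4 + 6*17)*((1*(-5))*(-7) + 95) + 500908) = 1/((-4 + 102)*(-5*(-7) + 95) + 500908) = 1/(98*(35 + 95) + 500908) = 1/(98*130 + 500908) = 1/(12740 + 500908) = 1/513648 ≈ 1.9469e-6)
-D = -1*1/513648 = -1/513648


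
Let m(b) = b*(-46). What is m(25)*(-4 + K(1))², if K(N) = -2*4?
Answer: -165600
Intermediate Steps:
K(N) = -8
m(b) = -46*b
m(25)*(-4 + K(1))² = (-46*25)*(-4 - 8)² = -1150*(-12)² = -1150*144 = -165600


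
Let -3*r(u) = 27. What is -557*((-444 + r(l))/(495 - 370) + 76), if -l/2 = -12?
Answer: -5039179/125 ≈ -40313.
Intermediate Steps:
l = 24 (l = -2*(-12) = 24)
r(u) = -9 (r(u) = -1/3*27 = -9)
-557*((-444 + r(l))/(495 - 370) + 76) = -557*((-444 - 9)/(495 - 370) + 76) = -557*(-453/125 + 76) = -557*9047/125 = -5039179/125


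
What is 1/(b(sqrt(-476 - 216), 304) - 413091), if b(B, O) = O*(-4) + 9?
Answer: -1/414298 ≈ -2.4137e-6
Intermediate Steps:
b(B, O) = 9 - 4*O (b(B, O) = -4*O + 9 = 9 - 4*O)
1/(b(sqrt(-476 - 216), 304) - 413091) = 1/((9 - 4*304) - 413091) = 1/((9 - 1216) - 413091) = 1/(-1207 - 413091) = 1/(-414298) = -1/414298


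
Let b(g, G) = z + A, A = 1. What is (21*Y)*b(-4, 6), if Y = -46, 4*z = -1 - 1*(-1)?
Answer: -966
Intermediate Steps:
z = 0 (z = (-1 - 1*(-1))/4 = (-1 + 1)/4 = (¼)*0 = 0)
b(g, G) = 1 (b(g, G) = 0 + 1 = 1)
(21*Y)*b(-4, 6) = (21*(-46))*1 = -966*1 = -966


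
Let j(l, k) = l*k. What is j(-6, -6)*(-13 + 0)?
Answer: -468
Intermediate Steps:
j(l, k) = k*l
j(-6, -6)*(-13 + 0) = (-6*(-6))*(-13 + 0) = 36*(-13) = -468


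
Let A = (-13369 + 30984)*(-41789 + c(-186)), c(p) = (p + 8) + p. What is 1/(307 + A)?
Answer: -1/742524788 ≈ -1.3468e-9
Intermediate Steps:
c(p) = 8 + 2*p (c(p) = (8 + p) + p = 8 + 2*p)
A = -742525095 (A = (-13369 + 30984)*(-41789 + (8 + 2*(-186))) = 17615*(-41789 + (8 - 372)) = 17615*(-41789 - 364) = 17615*(-42153) = -742525095)
1/(307 + A) = 1/(307 - 742525095) = 1/(-742524788) = -1/742524788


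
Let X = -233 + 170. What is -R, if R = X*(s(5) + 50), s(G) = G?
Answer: 3465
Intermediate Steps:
X = -63
R = -3465 (R = -63*(5 + 50) = -63*55 = -3465)
-R = -1*(-3465) = 3465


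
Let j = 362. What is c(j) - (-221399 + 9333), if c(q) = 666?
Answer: 212732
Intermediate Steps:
c(j) - (-221399 + 9333) = 666 - (-221399 + 9333) = 666 - 1*(-212066) = 666 + 212066 = 212732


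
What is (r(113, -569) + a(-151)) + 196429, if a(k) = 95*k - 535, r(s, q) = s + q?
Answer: 181093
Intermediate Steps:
r(s, q) = q + s
a(k) = -535 + 95*k
(r(113, -569) + a(-151)) + 196429 = ((-569 + 113) + (-535 + 95*(-151))) + 196429 = (-456 + (-535 - 14345)) + 196429 = (-456 - 14880) + 196429 = -15336 + 196429 = 181093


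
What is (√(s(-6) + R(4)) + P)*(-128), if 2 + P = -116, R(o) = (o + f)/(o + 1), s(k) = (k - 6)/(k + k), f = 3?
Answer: 15104 - 256*√15/5 ≈ 14906.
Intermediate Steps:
s(k) = (-6 + k)/(2*k) (s(k) = (-6 + k)/((2*k)) = (-6 + k)*(1/(2*k)) = (-6 + k)/(2*k))
R(o) = (3 + o)/(1 + o) (R(o) = (o + 3)/(o + 1) = (3 + o)/(1 + o))
P = -118 (P = -2 - 116 = -118)
(√(s(-6) + R(4)) + P)*(-128) = (√((½)*(-6 - 6)/(-6) + (3 + 4)/(1 + 4)) - 118)*(-128) = (√((½)*(-⅙)*(-12) + 7/5) - 118)*(-128) = (√(1 + (⅕)*7) - 118)*(-128) = (√(1 + 7/5) - 118)*(-128) = (√(12/5) - 118)*(-128) = (2*√15/5 - 118)*(-128) = (-118 + 2*√15/5)*(-128) = 15104 - 256*√15/5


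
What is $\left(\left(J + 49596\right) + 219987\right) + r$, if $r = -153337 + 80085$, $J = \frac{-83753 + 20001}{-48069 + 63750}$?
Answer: $\frac{3078602659}{15681} \approx 1.9633 \cdot 10^{5}$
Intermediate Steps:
$J = - \frac{63752}{15681} \approx -4.0656$
$r = -73252$
$\left(\left(J + 49596\right) + 219987\right) + r = \left(\left(- \frac{63752}{15681} + 49596\right) + 219987\right) - 73252 = \left(\frac{777651124}{15681} + 219987\right) - 73252 = \frac{4227267271}{15681} - 73252 = \frac{3078602659}{15681}$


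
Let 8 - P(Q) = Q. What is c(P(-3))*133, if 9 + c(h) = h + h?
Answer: 1729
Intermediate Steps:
P(Q) = 8 - Q
c(h) = -9 + 2*h (c(h) = -9 + (h + h) = -9 + 2*h)
c(P(-3))*133 = (-9 + 2*(8 - 1*(-3)))*133 = (-9 + 2*(8 + 3))*133 = (-9 + 2*11)*133 = (-9 + 22)*133 = 13*133 = 1729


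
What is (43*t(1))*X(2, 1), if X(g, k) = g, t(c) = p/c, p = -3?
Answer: -258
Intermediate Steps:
t(c) = -3/c
(43*t(1))*X(2, 1) = (43*(-3/1))*2 = (43*(-3*1))*2 = (43*(-3))*2 = -129*2 = -258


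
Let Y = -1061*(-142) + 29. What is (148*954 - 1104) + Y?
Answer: 290779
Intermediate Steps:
Y = 150691 (Y = 150662 + 29 = 150691)
(148*954 - 1104) + Y = (148*954 - 1104) + 150691 = (141192 - 1104) + 150691 = 140088 + 150691 = 290779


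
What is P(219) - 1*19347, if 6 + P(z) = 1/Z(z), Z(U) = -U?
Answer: -4238308/219 ≈ -19353.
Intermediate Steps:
P(z) = -6 - 1/z (P(z) = -6 + 1/(-z) = -6 - 1/z)
P(219) - 1*19347 = (-6 - 1/219) - 1*19347 = (-6 - 1*1/219) - 19347 = (-6 - 1/219) - 19347 = -1315/219 - 19347 = -4238308/219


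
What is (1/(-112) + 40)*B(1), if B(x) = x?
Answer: 4479/112 ≈ 39.991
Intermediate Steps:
(1/(-112) + 40)*B(1) = (1/(-112) + 40)*1 = (-1/112 + 40)*1 = (4479/112)*1 = 4479/112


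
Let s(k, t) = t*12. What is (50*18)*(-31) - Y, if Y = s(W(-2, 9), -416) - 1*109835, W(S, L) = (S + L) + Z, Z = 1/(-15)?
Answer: 86927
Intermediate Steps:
Z = -1/15 ≈ -0.066667
W(S, L) = -1/15 + L + S (W(S, L) = (S + L) - 1/15 = (L + S) - 1/15 = -1/15 + L + S)
s(k, t) = 12*t
Y = -114827 (Y = 12*(-416) - 1*109835 = -4992 - 109835 = -114827)
(50*18)*(-31) - Y = (50*18)*(-31) - 1*(-114827) = 900*(-31) + 114827 = -27900 + 114827 = 86927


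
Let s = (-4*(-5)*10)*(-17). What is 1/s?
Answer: -1/3400 ≈ -0.00029412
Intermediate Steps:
s = -3400 (s = (20*10)*(-17) = 200*(-17) = -3400)
1/s = 1/(-3400) = -1/3400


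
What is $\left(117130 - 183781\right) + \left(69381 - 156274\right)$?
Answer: $-153544$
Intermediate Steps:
$\left(117130 - 183781\right) + \left(69381 - 156274\right) = -66651 + \left(69381 - 156274\right) = -66651 - 86893 = -153544$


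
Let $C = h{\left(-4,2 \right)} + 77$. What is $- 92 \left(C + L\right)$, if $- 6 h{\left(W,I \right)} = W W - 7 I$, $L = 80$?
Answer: $- \frac{43240}{3} \approx -14413.0$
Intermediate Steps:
$h{\left(W,I \right)} = - \frac{W^{2}}{6} + \frac{7 I}{6}$ ($h{\left(W,I \right)} = - \frac{W W - 7 I}{6} = - \frac{W^{2} - 7 I}{6} = - \frac{W^{2}}{6} + \frac{7 I}{6}$)
$C = \frac{230}{3}$ ($C = \left(- \frac{\left(-4\right)^{2}}{6} + \frac{7}{6} \cdot 2\right) + 77 = \left(\left(- \frac{1}{6}\right) 16 + \frac{7}{3}\right) + 77 = \left(- \frac{8}{3} + \frac{7}{3}\right) + 77 = - \frac{1}{3} + 77 = \frac{230}{3} \approx 76.667$)
$- 92 \left(C + L\right) = - 92 \left(\frac{230}{3} + 80\right) = \left(-92\right) \frac{470}{3} = - \frac{43240}{3}$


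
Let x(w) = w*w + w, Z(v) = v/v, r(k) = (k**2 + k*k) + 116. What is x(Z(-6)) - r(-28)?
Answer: -1682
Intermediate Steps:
r(k) = 116 + 2*k**2 (r(k) = (k**2 + k**2) + 116 = 2*k**2 + 116 = 116 + 2*k**2)
Z(v) = 1
x(w) = w + w**2 (x(w) = w**2 + w = w + w**2)
x(Z(-6)) - r(-28) = 1*(1 + 1) - (116 + 2*(-28)**2) = 1*2 - (116 + 2*784) = 2 - (116 + 1568) = 2 - 1*1684 = 2 - 1684 = -1682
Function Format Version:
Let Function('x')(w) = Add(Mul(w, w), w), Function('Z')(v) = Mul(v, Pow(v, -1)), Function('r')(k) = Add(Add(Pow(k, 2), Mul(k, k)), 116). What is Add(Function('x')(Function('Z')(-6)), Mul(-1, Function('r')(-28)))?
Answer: -1682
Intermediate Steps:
Function('r')(k) = Add(116, Mul(2, Pow(k, 2))) (Function('r')(k) = Add(Add(Pow(k, 2), Pow(k, 2)), 116) = Add(Mul(2, Pow(k, 2)), 116) = Add(116, Mul(2, Pow(k, 2))))
Function('Z')(v) = 1
Function('x')(w) = Add(w, Pow(w, 2)) (Function('x')(w) = Add(Pow(w, 2), w) = Add(w, Pow(w, 2)))
Add(Function('x')(Function('Z')(-6)), Mul(-1, Function('r')(-28))) = Add(Mul(1, Add(1, 1)), Mul(-1, Add(116, Mul(2, Pow(-28, 2))))) = Add(Mul(1, 2), Mul(-1, Add(116, Mul(2, 784)))) = Add(2, Mul(-1, Add(116, 1568))) = Add(2, Mul(-1, 1684)) = Add(2, -1684) = -1682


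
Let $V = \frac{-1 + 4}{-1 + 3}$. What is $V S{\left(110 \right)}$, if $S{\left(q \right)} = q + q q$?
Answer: $18315$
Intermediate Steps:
$S{\left(q \right)} = q + q^{2}$
$V = \frac{3}{2} \approx 1.5$
$V S{\left(110 \right)} = \frac{3 \cdot 110 \left(1 + 110\right)}{2} = \frac{3 \cdot 110 \cdot 111}{2} = \frac{3}{2} \cdot 12210 = 18315$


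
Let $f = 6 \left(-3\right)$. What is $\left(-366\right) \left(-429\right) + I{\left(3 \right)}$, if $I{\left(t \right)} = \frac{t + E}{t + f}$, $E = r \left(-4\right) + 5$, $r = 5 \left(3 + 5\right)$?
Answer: $\frac{2355362}{15} \approx 1.5702 \cdot 10^{5}$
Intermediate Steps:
$r = 40$ ($r = 5 \cdot 8 = 40$)
$f = -18$
$E = -155$ ($E = 40 \left(-4\right) + 5 = -160 + 5 = -155$)
$I{\left(t \right)} = \frac{-155 + t}{-18 + t}$ ($I{\left(t \right)} = \frac{t - 155}{t - 18} = \frac{-155 + t}{-18 + t}$)
$\left(-366\right) \left(-429\right) + I{\left(3 \right)} = \left(-366\right) \left(-429\right) + \frac{-155 + 3}{-18 + 3} = 157014 + \frac{1}{-15} \left(-152\right) = 157014 - - \frac{152}{15} = 157014 + \frac{152}{15} = \frac{2355362}{15}$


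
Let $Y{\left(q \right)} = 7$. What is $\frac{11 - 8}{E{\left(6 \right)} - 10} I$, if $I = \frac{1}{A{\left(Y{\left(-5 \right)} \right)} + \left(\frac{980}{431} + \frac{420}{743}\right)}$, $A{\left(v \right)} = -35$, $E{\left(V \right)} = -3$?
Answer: $\frac{960699}{133886935} \approx 0.0071755$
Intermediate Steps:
$I = - \frac{320233}{10298995}$ ($I = \frac{1}{-35 + \left(\frac{980}{431} + \frac{420}{743}\right)} = \frac{1}{-35 + \frac{909160}{320233}} = \frac{1}{- \frac{10298995}{320233}} = - \frac{320233}{10298995} \approx -0.031094$)
$\frac{11 - 8}{E{\left(6 \right)} - 10} I = \frac{11 - 8}{-3 - 10} \left(- \frac{320233}{10298995}\right) = \frac{3}{-13} \left(- \frac{320233}{10298995}\right) = 3 \left(- \frac{1}{13}\right) \left(- \frac{320233}{10298995}\right) = \left(- \frac{3}{13}\right) \left(- \frac{320233}{10298995}\right) = \frac{960699}{133886935}$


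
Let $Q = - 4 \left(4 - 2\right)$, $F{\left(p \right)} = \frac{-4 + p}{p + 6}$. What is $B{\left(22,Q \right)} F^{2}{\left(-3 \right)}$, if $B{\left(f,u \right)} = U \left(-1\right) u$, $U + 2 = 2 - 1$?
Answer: $- \frac{392}{9} \approx -43.556$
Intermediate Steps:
$F{\left(p \right)} = \frac{-4 + p}{6 + p}$
$U = -1$ ($U = -2 + \left(2 - 1\right) = -2 + 1 = -1$)
$Q = -8$ ($Q = \left(-4\right) 2 = -8$)
$B{\left(f,u \right)} = u$ ($B{\left(f,u \right)} = \left(-1\right) \left(-1\right) u = 1 u = u$)
$B{\left(22,Q \right)} F^{2}{\left(-3 \right)} = - 8 \left(\frac{-4 - 3}{6 - 3}\right)^{2} = - 8 \left(\frac{1}{3} \left(-7\right)\right)^{2} = - 8 \left(- \frac{7}{3}\right)^{2} = \left(-8\right) \frac{49}{9} = - \frac{392}{9}$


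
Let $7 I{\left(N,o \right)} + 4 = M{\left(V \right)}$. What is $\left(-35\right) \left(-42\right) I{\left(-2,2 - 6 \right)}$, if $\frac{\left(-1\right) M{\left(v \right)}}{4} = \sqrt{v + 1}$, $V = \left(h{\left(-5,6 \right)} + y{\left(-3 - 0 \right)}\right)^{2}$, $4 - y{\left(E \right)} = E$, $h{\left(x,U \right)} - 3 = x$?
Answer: $-840 - 840 \sqrt{26} \approx -5123.2$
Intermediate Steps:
$h{\left(x,U \right)} = 3 + x$
$y{\left(E \right)} = 4 - E$
$V = 25$ ($V = \left(\left(3 - 5\right) + \left(4 - \left(-3 - 0\right)\right)\right)^{2} = \left(-2 + \left(4 - \left(-3 + 0\right)\right)\right)^{2} = \left(-2 + \left(4 - -3\right)\right)^{2} = \left(-2 + \left(4 + 3\right)\right)^{2} = \left(-2 + 7\right)^{2} = 5^{2} = 25$)
$M{\left(v \right)} = - 4 \sqrt{1 + v}$ ($M{\left(v \right)} = - 4 \sqrt{v + 1} = - 4 \sqrt{1 + v}$)
$I{\left(N,o \right)} = - \frac{4}{7} - \frac{4 \sqrt{26}}{7}$ ($I{\left(N,o \right)} = - \frac{4}{7} + \frac{\left(-4\right) \sqrt{1 + 25}}{7} = - \frac{4}{7} + \frac{\left(-4\right) \sqrt{26}}{7} = - \frac{4}{7} - \frac{4 \sqrt{26}}{7}$)
$\left(-35\right) \left(-42\right) I{\left(-2,2 - 6 \right)} = \left(-35\right) \left(-42\right) \left(- \frac{4}{7} - \frac{4 \sqrt{26}}{7}\right) = 1470 \left(- \frac{4}{7} - \frac{4 \sqrt{26}}{7}\right) = -840 - 840 \sqrt{26}$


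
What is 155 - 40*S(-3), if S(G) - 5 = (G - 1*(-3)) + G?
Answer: 75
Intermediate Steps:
S(G) = 8 + 2*G (S(G) = 5 + ((G - 1*(-3)) + G) = 5 + ((G + 3) + G) = 5 + ((3 + G) + G) = 5 + (3 + 2*G) = 8 + 2*G)
155 - 40*S(-3) = 155 - 40*(8 + 2*(-3)) = 155 - 40*(8 - 6) = 155 - 40*2 = 155 - 80 = 75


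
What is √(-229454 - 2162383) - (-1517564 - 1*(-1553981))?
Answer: -36417 + 7*I*√48813 ≈ -36417.0 + 1546.6*I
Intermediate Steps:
√(-229454 - 2162383) - (-1517564 - 1*(-1553981)) = √(-2391837) - (-1517564 + 1553981) = 7*I*√48813 - 1*36417 = 7*I*√48813 - 36417 = -36417 + 7*I*√48813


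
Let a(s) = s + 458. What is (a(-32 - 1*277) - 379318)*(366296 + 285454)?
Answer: -247123395750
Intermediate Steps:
a(s) = 458 + s
(a(-32 - 1*277) - 379318)*(366296 + 285454) = ((458 + (-32 - 1*277)) - 379318)*(366296 + 285454) = ((458 + (-32 - 277)) - 379318)*651750 = ((458 - 309) - 379318)*651750 = (149 - 379318)*651750 = -379169*651750 = -247123395750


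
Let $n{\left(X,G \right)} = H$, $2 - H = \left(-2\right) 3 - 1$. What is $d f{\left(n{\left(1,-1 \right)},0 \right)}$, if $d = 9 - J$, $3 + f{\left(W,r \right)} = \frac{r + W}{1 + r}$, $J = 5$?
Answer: $24$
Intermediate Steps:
$H = 9$ ($H = 2 - \left(\left(-2\right) 3 - 1\right) = 2 - \left(-6 - 1\right) = 2 - -7 = 2 + 7 = 9$)
$n{\left(X,G \right)} = 9$
$f{\left(W,r \right)} = -3 + \frac{W + r}{1 + r}$ ($f{\left(W,r \right)} = -3 + \frac{r + W}{1 + r} = -3 + \frac{W + r}{1 + r}$)
$d = 4$ ($d = 9 - 5 = 4$)
$d f{\left(n{\left(1,-1 \right)},0 \right)} = 4 \frac{-3 + 9 - 0}{1 + 0} = 4 \frac{-3 + 9 + 0}{1} = 4 \cdot 1 \cdot 6 = 4 \cdot 6 = 24$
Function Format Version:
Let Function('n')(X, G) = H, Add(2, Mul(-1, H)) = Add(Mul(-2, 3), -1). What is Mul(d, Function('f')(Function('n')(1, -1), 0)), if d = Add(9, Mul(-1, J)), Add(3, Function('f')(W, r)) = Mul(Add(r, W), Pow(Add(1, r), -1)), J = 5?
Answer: 24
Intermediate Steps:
H = 9 (H = Add(2, Mul(-1, Add(Mul(-2, 3), -1))) = Add(2, Mul(-1, Add(-6, -1))) = Add(2, Mul(-1, -7)) = Add(2, 7) = 9)
Function('n')(X, G) = 9
Function('f')(W, r) = Add(-3, Mul(Pow(Add(1, r), -1), Add(W, r))) (Function('f')(W, r) = Add(-3, Mul(Add(r, W), Pow(Add(1, r), -1))) = Add(-3, Mul(Add(W, r), Pow(Add(1, r), -1))) = Add(-3, Mul(Pow(Add(1, r), -1), Add(W, r))))
d = 4 (d = Add(9, Mul(-1, 5)) = Add(9, -5) = 4)
Mul(d, Function('f')(Function('n')(1, -1), 0)) = Mul(4, Mul(Pow(Add(1, 0), -1), Add(-3, 9, Mul(-2, 0)))) = Mul(4, Mul(Pow(1, -1), Add(-3, 9, 0))) = Mul(4, Mul(1, 6)) = Mul(4, 6) = 24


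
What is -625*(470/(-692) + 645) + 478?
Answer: -139168987/346 ≈ -4.0222e+5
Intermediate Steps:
-625*(470/(-692) + 645) + 478 = -625*(470*(-1/692) + 645) + 478 = -625*(-235/346 + 645) + 478 = -625*222935/346 + 478 = -139334375/346 + 478 = -139168987/346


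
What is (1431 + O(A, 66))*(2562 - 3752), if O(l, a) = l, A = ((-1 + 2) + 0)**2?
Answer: -1704080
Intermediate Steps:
A = 1 (A = (1 + 0)**2 = 1**2 = 1)
(1431 + O(A, 66))*(2562 - 3752) = (1431 + 1)*(2562 - 3752) = 1432*(-1190) = -1704080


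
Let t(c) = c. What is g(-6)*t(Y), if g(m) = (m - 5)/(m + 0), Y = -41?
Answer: -451/6 ≈ -75.167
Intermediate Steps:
g(m) = (-5 + m)/m
g(-6)*t(Y) = ((-5 - 6)/(-6))*(-41) = -⅙*(-11)*(-41) = (11/6)*(-41) = -451/6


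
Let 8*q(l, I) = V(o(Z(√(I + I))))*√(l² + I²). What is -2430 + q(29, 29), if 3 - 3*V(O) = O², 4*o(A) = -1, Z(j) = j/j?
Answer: -2430 + 1363*√2/384 ≈ -2425.0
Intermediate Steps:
Z(j) = 1
o(A) = -¼ (o(A) = (¼)*(-1) = -¼)
V(O) = 1 - O²/3
q(l, I) = 47*√(I² + l²)/384 (q(l, I) = ((1 - (-¼)²/3)*√(l² + I²))/8 = ((1 - ⅓*1/16)*√(I² + l²))/8 = ((1 - 1/48)*√(I² + l²))/8 = (47*√(I² + l²)/48)/8 = 47*√(I² + l²)/384)
-2430 + q(29, 29) = -2430 + 47*√(29² + 29²)/384 = -2430 + 47*√(841 + 841)/384 = -2430 + 47*√1682/384 = -2430 + 47*(29*√2)/384 = -2430 + 1363*√2/384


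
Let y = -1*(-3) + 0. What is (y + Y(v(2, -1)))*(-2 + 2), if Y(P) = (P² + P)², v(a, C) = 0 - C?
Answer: 0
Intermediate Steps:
v(a, C) = -C
Y(P) = (P + P²)²
y = 3 (y = 3 + 0 = 3)
(y + Y(v(2, -1)))*(-2 + 2) = (3 + (-1*(-1))²*(1 - 1*(-1))²)*(-2 + 2) = (3 + 1²*(1 + 1)²)*0 = (3 + 1*2²)*0 = (3 + 1*4)*0 = (3 + 4)*0 = 7*0 = 0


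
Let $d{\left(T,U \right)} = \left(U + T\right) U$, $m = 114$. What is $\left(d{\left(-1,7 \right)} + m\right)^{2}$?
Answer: $24336$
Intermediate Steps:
$d{\left(T,U \right)} = U \left(T + U\right)$ ($d{\left(T,U \right)} = \left(T + U\right) U = U \left(T + U\right)$)
$\left(d{\left(-1,7 \right)} + m\right)^{2} = \left(7 \left(-1 + 7\right) + 114\right)^{2} = \left(7 \cdot 6 + 114\right)^{2} = \left(42 + 114\right)^{2} = 156^{2} = 24336$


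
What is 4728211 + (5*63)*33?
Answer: 4738606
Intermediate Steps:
4728211 + (5*63)*33 = 4728211 + 315*33 = 4728211 + 10395 = 4738606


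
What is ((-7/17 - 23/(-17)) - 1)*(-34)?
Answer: 2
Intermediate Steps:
((-7/17 - 23/(-17)) - 1)*(-34) = ((-7*1/17 - 23*(-1/17)) - 1)*(-34) = ((-7/17 + 23/17) - 1)*(-34) = (16/17 - 1)*(-34) = -1/17*(-34) = 2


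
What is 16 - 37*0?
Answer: 16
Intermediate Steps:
16 - 37*0 = 16 + 0 = 16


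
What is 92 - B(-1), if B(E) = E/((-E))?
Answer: 93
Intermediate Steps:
B(E) = -1 (B(E) = E*(-1/E) = -1)
92 - B(-1) = 92 - 1*(-1) = 92 + 1 = 93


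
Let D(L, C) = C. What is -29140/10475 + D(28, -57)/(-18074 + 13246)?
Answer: -28018169/10114660 ≈ -2.7701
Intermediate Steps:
-29140/10475 + D(28, -57)/(-18074 + 13246) = -29140/10475 - 57/(-18074 + 13246) = -29140*1/10475 - 57/(-4828) = -5828/2095 - 57*(-1/4828) = -5828/2095 + 57/4828 = -28018169/10114660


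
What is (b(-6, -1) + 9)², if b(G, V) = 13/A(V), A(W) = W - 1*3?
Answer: 529/16 ≈ 33.063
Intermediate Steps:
A(W) = -3 + W (A(W) = W - 3 = -3 + W)
b(G, V) = 13/(-3 + V)
(b(-6, -1) + 9)² = (13/(-3 - 1) + 9)² = (13/(-4) + 9)² = (13*(-¼) + 9)² = (-13/4 + 9)² = (23/4)² = 529/16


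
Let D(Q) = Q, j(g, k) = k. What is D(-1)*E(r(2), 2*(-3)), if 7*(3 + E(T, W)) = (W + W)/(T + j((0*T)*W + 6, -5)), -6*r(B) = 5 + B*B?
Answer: 249/91 ≈ 2.7363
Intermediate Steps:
r(B) = -⅚ - B²/6 (r(B) = -(5 + B*B)/6 = -(5 + B²)/6 = -⅚ - B²/6)
E(T, W) = -3 + 2*W/(7*(-5 + T)) (E(T, W) = -3 + ((W + W)/(T - 5))/7 = -3 + ((2*W)/(-5 + T))/7 = -3 + (2*W/(-5 + T))/7 = -3 + 2*W/(7*(-5 + T)))
D(-1)*E(r(2), 2*(-3)) = -(105 - 21*(-⅚ - ⅙*2²) + 2*(2*(-3)))/(7*(-5 + (-⅚ - ⅙*2²))) = -(105 - 21*(-⅚ - ⅙*4) + 2*(-6))/(7*(-5 + (-⅚ - ⅙*4))) = -(105 - 21*(-⅚ - ⅔) - 12)/(7*(-5 + (-⅚ - ⅔))) = -(105 - 21*(-3/2) - 12)/(7*(-5 - 3/2)) = -(105 + 63/2 - 12)/(7*(-13/2)) = -(-2)*249/(7*13*2) = -1*(-249/91) = 249/91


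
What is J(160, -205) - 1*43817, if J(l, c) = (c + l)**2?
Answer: -41792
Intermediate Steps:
J(160, -205) - 1*43817 = (-205 + 160)**2 - 1*43817 = (-45)**2 - 43817 = 2025 - 43817 = -41792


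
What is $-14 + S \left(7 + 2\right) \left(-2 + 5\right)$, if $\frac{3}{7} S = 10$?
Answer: $616$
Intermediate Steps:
$S = \frac{70}{3}$ ($S = \frac{7}{3} \cdot 10 = \frac{70}{3} \approx 23.333$)
$-14 + S \left(7 + 2\right) \left(-2 + 5\right) = -14 + \frac{70 \left(7 + 2\right) \left(-2 + 5\right)}{3} = -14 + \frac{70 \cdot 9 \cdot 3}{3} = -14 + \frac{70}{3} \cdot 27 = -14 + 630 = 616$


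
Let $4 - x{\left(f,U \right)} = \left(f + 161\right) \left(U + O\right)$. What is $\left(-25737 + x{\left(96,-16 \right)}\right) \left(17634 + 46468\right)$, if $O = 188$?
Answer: $-4483101574$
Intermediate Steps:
$x{\left(f,U \right)} = 4 - \left(161 + f\right) \left(188 + U\right)$ ($x{\left(f,U \right)} = 4 - \left(f + 161\right) \left(U + 188\right) = 4 - \left(161 + f\right) \left(188 + U\right)$)
$\left(-25737 + x{\left(96,-16 \right)}\right) \left(17634 + 46468\right) = \left(-25737 - \left(45736 - 1536\right)\right) \left(17634 + 46468\right) = \left(-25737 + \left(-30264 - 18048 + 2576 + 1536\right)\right) 64102 = \left(-25737 - 44200\right) 64102 = \left(-69937\right) 64102 = -4483101574$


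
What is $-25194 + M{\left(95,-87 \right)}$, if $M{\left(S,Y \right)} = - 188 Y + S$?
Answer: $-8743$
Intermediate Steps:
$M{\left(S,Y \right)} = S - 188 Y$
$-25194 + M{\left(95,-87 \right)} = -25194 + \left(95 - -16356\right) = -25194 + \left(95 + 16356\right) = -25194 + 16451 = -8743$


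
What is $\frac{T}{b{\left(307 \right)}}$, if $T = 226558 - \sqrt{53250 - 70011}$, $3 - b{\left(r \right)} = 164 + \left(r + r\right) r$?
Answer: $- \frac{226558}{188659} + \frac{i \sqrt{16761}}{188659} \approx -1.2009 + 0.00068623 i$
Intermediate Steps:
$b{\left(r \right)} = -161 - 2 r^{2}$ ($b{\left(r \right)} = 3 - \left(164 + \left(r + r\right) r\right) = 3 - \left(164 + 2 r r\right) = 3 - \left(164 + 2 r^{2}\right) = -161 - 2 r^{2}$)
$T = 226558 - i \sqrt{16761}$ ($T = 226558 - \sqrt{-16761} = 226558 - i \sqrt{16761} \approx 2.2656 \cdot 10^{5} - 129.46 i$)
$\frac{T}{b{\left(307 \right)}} = \frac{226558 - i \sqrt{16761}}{-161 - 2 \cdot 307^{2}} = \frac{226558 - i \sqrt{16761}}{-161 - 188498} = \frac{226558 - i \sqrt{16761}}{-188659} = \left(226558 - i \sqrt{16761}\right) \left(- \frac{1}{188659}\right) = - \frac{226558}{188659} + \frac{i \sqrt{16761}}{188659}$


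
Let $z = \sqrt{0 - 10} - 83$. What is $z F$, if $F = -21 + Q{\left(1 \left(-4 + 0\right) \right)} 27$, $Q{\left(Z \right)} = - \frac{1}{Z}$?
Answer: $\frac{4731}{4} - \frac{57 i \sqrt{10}}{4} \approx 1182.8 - 45.062 i$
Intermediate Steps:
$z = -83 + i \sqrt{10}$ ($z = \sqrt{-10} - 83 = i \sqrt{10} - 83 = -83 + i \sqrt{10} \approx -83.0 + 3.1623 i$)
$F = - \frac{57}{4}$ ($F = -21 + - \frac{1}{1 \left(-4 + 0\right)} 27 = -21 + - \frac{1}{1 \left(-4\right)} 27 = -21 + - \frac{1}{-4} \cdot 27 = -21 + \left(-1\right) \left(- \frac{1}{4}\right) 27 = -21 + \frac{1}{4} \cdot 27 = -21 + \frac{27}{4} = - \frac{57}{4} \approx -14.25$)
$z F = \left(-83 + i \sqrt{10}\right) \left(- \frac{57}{4}\right) = \frac{4731}{4} - \frac{57 i \sqrt{10}}{4}$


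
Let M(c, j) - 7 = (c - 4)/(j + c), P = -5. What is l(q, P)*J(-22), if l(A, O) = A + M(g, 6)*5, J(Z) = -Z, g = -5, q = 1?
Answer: -198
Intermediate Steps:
M(c, j) = 7 + (-4 + c)/(c + j) (M(c, j) = 7 + (c - 4)/(j + c) = 7 + (-4 + c)/(c + j))
l(A, O) = -10 + A (l(A, O) = A + ((-4 + 7*6 + 8*(-5))/(-5 + 6))*5 = A + ((-4 + 42 - 40)/1)*5 = A + (1*(-2))*5 = A - 2*5 = A - 10 = -10 + A)
l(q, P)*J(-22) = (-10 + 1)*(-1*(-22)) = -9*22 = -198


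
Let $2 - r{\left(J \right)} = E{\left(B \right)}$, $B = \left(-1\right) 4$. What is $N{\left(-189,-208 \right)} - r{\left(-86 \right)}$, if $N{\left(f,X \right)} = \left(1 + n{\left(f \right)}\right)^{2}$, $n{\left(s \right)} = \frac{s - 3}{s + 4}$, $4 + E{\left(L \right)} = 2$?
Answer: $\frac{5229}{34225} \approx 0.15278$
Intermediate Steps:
$B = -4$
$E{\left(L \right)} = -2$ ($E{\left(L \right)} = -4 + 2 = -2$)
$n{\left(s \right)} = \frac{-3 + s}{4 + s}$
$N{\left(f,X \right)} = \left(1 + \frac{-3 + f}{4 + f}\right)^{2}$
$r{\left(J \right)} = 4$ ($r{\left(J \right)} = 2 - -2 = 2 + 2 = 4$)
$N{\left(-189,-208 \right)} - r{\left(-86 \right)} = \frac{\left(1 + 2 \left(-189\right)\right)^{2}}{\left(4 - 189\right)^{2}} - 4 = \frac{\left(1 - 378\right)^{2}}{34225} - 4 = \left(-377\right)^{2} \cdot \frac{1}{34225} - 4 = 142129 \cdot \frac{1}{34225} - 4 = \frac{142129}{34225} - 4 = \frac{5229}{34225}$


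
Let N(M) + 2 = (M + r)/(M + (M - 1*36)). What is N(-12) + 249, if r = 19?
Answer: 14813/60 ≈ 246.88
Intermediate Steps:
N(M) = -2 + (19 + M)/(-36 + 2*M) (N(M) = -2 + (M + 19)/(M + (M - 1*36)) = -2 + (19 + M)/(M + (M - 36)) = -2 + (19 + M)/(M + (-36 + M)) = -2 + (19 + M)/(-36 + 2*M))
N(-12) + 249 = (91 - 3*(-12))/(2*(-18 - 12)) + 249 = (½)*(91 + 36)/(-30) + 249 = (½)*(-1/30)*127 + 249 = -127/60 + 249 = 14813/60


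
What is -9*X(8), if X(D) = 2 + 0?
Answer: -18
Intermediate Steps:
X(D) = 2
-9*X(8) = -9*2 = -18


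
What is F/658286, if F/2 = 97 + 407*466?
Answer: 189759/329143 ≈ 0.57652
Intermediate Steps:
F = 379518 (F = 2*(97 + 407*466) = 2*(97 + 189662) = 2*189759 = 379518)
F/658286 = 379518/658286 = 379518*(1/658286) = 189759/329143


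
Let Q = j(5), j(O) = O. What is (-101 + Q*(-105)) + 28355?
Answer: 27729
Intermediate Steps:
Q = 5
(-101 + Q*(-105)) + 28355 = (-101 + 5*(-105)) + 28355 = (-101 - 525) + 28355 = -626 + 28355 = 27729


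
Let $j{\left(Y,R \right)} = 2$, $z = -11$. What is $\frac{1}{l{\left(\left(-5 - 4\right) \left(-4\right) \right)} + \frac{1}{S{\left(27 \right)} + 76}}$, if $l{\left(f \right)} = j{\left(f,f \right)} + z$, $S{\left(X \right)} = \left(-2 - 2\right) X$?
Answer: $- \frac{32}{289} \approx -0.11073$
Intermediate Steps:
$S{\left(X \right)} = - 4 X$
$l{\left(f \right)} = -9$ ($l{\left(f \right)} = 2 - 11 = -9$)
$\frac{1}{l{\left(\left(-5 - 4\right) \left(-4\right) \right)} + \frac{1}{S{\left(27 \right)} + 76}} = \frac{1}{-9 + \frac{1}{\left(-4\right) 27 + 76}} = \frac{1}{-9 + \frac{1}{-108 + 76}} = \frac{1}{-9 + \frac{1}{-32}} = \frac{1}{-9 - \frac{1}{32}} = \frac{1}{- \frac{289}{32}} = - \frac{32}{289}$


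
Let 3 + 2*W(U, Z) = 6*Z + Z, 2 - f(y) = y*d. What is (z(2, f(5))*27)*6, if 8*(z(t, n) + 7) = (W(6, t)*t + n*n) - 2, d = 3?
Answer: 4941/2 ≈ 2470.5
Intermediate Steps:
f(y) = 2 - 3*y (f(y) = 2 - y*3 = 2 - 3*y)
W(U, Z) = -3/2 + 7*Z/2 (W(U, Z) = -3/2 + (6*Z + Z)/2 = -3/2 + (7*Z)/2 = -3/2 + 7*Z/2)
z(t, n) = -29/4 + n²/8 + t*(-3/2 + 7*t/2)/8 (z(t, n) = -7 + (((-3/2 + 7*t/2)*t + n*n) - 2)/8 = -7 + ((t*(-3/2 + 7*t/2) + n²) - 2)/8 = -7 + ((n² + t*(-3/2 + 7*t/2)) - 2)/8 = -7 + (-2 + n² + t*(-3/2 + 7*t/2))/8 = -7 + (-¼ + n²/8 + t*(-3/2 + 7*t/2)/8) = -29/4 + n²/8 + t*(-3/2 + 7*t/2)/8)
(z(2, f(5))*27)*6 = ((-29/4 + (2 - 3*5)²/8 + (1/16)*2*(-3 + 7*2))*27)*6 = ((-29/4 + (2 - 15)²/8 + (1/16)*2*(-3 + 14))*27)*6 = ((-29/4 + (⅛)*(-13)² + (1/16)*2*11)*27)*6 = ((-29/4 + (⅛)*169 + 11/8)*27)*6 = ((-29/4 + 169/8 + 11/8)*27)*6 = ((61/4)*27)*6 = (1647/4)*6 = 4941/2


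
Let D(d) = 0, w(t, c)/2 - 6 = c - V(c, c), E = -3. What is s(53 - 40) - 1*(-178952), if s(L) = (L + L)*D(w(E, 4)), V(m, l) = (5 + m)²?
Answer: 178952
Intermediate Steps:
w(t, c) = 12 - 2*(5 + c)² + 2*c (w(t, c) = 12 + 2*(c - (5 + c)²) = 12 + (-2*(5 + c)² + 2*c) = 12 - 2*(5 + c)² + 2*c)
s(L) = 0 (s(L) = (L + L)*0 = (2*L)*0 = 0)
s(53 - 40) - 1*(-178952) = 0 - 1*(-178952) = 0 + 178952 = 178952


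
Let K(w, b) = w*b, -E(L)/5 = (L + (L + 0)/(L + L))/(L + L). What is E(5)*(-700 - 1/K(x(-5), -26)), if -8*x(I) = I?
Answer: 125114/65 ≈ 1924.8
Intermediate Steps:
x(I) = -I/8
E(L) = -5*(1/2 + L)/(2*L) (E(L) = -5*(L + (L + 0)/(L + L))/(L + L) = -5*(L + L/((2*L)))/(2*L) = -5*(L + L*(1/(2*L)))*1/(2*L) = -5*(L + 1/2)*1/(2*L) = -5*(1/2 + L)*1/(2*L) = -5*(1/2 + L)/(2*L))
K(w, b) = b*w
E(5)*(-700 - 1/K(x(-5), -26)) = ((5/4)*(-1 - 2*5)/5)*(-700 - 1/((-(-13)*(-5)/4))) = ((5/4)*(1/5)*(-1 - 10))*(-700 - 1/((-26*5/8))) = ((5/4)*(1/5)*(-11))*(-700 - 1/(-65/4)) = -11*(-700 - 1*(-4/65))/4 = -11*(-700 + 4/65)/4 = -11/4*(-45496/65) = 125114/65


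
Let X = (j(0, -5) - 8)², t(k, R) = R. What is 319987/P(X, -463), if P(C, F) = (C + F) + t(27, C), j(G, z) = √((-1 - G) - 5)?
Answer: 319987*I/(-347*I + 32*√6) ≈ -877.38 + 198.19*I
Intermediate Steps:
j(G, z) = √(-6 - G)
X = (-8 + I*√6)² (X = (√(-6 - 1*0) - 8)² = (√(-6 + 0) - 8)² = (√(-6) - 8)² = (I*√6 - 8)² = (-8 + I*√6)² ≈ 58.0 - 39.192*I)
P(C, F) = F + 2*C (P(C, F) = (C + F) + C = F + 2*C)
319987/P(X, -463) = 319987/(-463 + 2*(8 - I*√6)²)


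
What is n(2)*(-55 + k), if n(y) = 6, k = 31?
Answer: -144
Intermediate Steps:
n(2)*(-55 + k) = 6*(-55 + 31) = 6*(-24) = -144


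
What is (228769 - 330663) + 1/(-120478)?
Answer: -12275985333/120478 ≈ -1.0189e+5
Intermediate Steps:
(228769 - 330663) + 1/(-120478) = -101894 - 1/120478 = -12275985333/120478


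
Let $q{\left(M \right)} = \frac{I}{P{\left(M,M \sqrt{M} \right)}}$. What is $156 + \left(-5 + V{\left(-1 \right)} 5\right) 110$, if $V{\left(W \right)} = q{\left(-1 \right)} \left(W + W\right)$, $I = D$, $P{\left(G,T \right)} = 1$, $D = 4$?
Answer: $-4794$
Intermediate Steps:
$I = 4$
$q{\left(M \right)} = 4$ ($q{\left(M \right)} = \frac{4}{1} = 4 \cdot 1 = 4$)
$V{\left(W \right)} = 8 W$ ($V{\left(W \right)} = 4 \left(W + W\right) = 4 \cdot 2 W = 8 W$)
$156 + \left(-5 + V{\left(-1 \right)} 5\right) 110 = 156 + \left(-5 + 8 \left(-1\right) 5\right) 110 = 156 + \left(-5 - 40\right) 110 = 156 - 4950 = -4794$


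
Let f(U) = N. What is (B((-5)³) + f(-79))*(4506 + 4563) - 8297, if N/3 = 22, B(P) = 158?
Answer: 2023159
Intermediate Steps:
N = 66 (N = 3*22 = 66)
f(U) = 66
(B((-5)³) + f(-79))*(4506 + 4563) - 8297 = (158 + 66)*(4506 + 4563) - 8297 = 224*9069 - 8297 = 2031456 - 8297 = 2023159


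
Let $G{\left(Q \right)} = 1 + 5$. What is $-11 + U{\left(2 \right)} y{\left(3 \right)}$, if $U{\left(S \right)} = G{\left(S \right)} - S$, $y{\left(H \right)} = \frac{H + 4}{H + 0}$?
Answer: $- \frac{5}{3} \approx -1.6667$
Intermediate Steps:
$G{\left(Q \right)} = 6$
$y{\left(H \right)} = \frac{4 + H}{H}$
$U{\left(S \right)} = 6 - S$
$-11 + U{\left(2 \right)} y{\left(3 \right)} = -11 + \left(6 - 2\right) \frac{4 + 3}{3} = -11 + \left(6 - 2\right) \frac{1}{3} \cdot 7 = -11 + 4 \cdot \frac{7}{3} = -11 + \frac{28}{3} = - \frac{5}{3}$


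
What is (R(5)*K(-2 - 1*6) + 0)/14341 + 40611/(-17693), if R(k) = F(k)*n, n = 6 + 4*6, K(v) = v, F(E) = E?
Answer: -603633951/253735313 ≈ -2.3790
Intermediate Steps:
n = 30 (n = 6 + 24 = 30)
R(k) = 30*k (R(k) = k*30 = 30*k)
(R(5)*K(-2 - 1*6) + 0)/14341 + 40611/(-17693) = ((30*5)*(-2 - 1*6) + 0)/14341 + 40611/(-17693) = (150*(-2 - 6) + 0)*(1/14341) + 40611*(-1/17693) = (150*(-8) + 0)*(1/14341) - 40611/17693 = (-1200 + 0)*(1/14341) - 40611/17693 = -1200*1/14341 - 40611/17693 = -1200/14341 - 40611/17693 = -603633951/253735313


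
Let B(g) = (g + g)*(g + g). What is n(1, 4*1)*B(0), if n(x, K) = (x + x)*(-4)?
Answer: 0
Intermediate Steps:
n(x, K) = -8*x (n(x, K) = (2*x)*(-4) = -8*x)
B(g) = 4*g² (B(g) = (2*g)*(2*g) = 4*g²)
n(1, 4*1)*B(0) = (-8*1)*(4*0²) = -32*0 = -8*0 = 0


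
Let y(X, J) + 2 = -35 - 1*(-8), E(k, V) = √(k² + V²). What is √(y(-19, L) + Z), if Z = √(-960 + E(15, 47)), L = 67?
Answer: √(-29 + √(-960 + √2434)) ≈ 2.535 + 5.952*I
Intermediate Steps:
E(k, V) = √(V² + k²)
y(X, J) = -29 (y(X, J) = -2 + (-35 - 1*(-8)) = -2 + (-35 + 8) = -2 - 27 = -29)
Z = √(-960 + √2434) (Z = √(-960 + √(47² + 15²)) = √(-960 + √(2209 + 225)) = √(-960 + √2434) ≈ 30.177*I)
√(y(-19, L) + Z) = √(-29 + √(-960 + √2434))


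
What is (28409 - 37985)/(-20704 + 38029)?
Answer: -152/275 ≈ -0.55273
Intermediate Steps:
(28409 - 37985)/(-20704 + 38029) = -9576/17325 = -9576*1/17325 = -152/275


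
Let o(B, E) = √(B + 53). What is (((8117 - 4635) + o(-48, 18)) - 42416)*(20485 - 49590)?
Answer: 1133174070 - 29105*√5 ≈ 1.1331e+9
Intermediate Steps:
o(B, E) = √(53 + B)
(((8117 - 4635) + o(-48, 18)) - 42416)*(20485 - 49590) = (((8117 - 4635) + √(53 - 48)) - 42416)*(20485 - 49590) = ((3482 + √5) - 42416)*(-29105) = (-38934 + √5)*(-29105) = 1133174070 - 29105*√5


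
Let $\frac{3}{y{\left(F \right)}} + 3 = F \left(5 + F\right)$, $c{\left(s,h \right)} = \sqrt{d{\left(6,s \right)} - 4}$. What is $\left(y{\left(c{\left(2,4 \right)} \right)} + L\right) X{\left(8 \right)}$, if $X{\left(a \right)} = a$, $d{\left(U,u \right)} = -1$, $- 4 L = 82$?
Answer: $- \frac{10396}{63} - \frac{40 i \sqrt{5}}{63} \approx -165.02 - 1.4197 i$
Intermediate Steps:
$L = - \frac{41}{2}$ ($L = \left(- \frac{1}{4}\right) 82 = - \frac{41}{2} \approx -20.5$)
$c{\left(s,h \right)} = i \sqrt{5}$ ($c{\left(s,h \right)} = \sqrt{-1 - 4} = \sqrt{-5} = i \sqrt{5}$)
$y{\left(F \right)} = \frac{3}{-3 + F \left(5 + F\right)}$
$\left(y{\left(c{\left(2,4 \right)} \right)} + L\right) X{\left(8 \right)} = \left(\frac{3}{-3 + \left(i \sqrt{5}\right)^{2} + 5 i \sqrt{5}} - \frac{41}{2}\right) 8 = \left(\frac{3}{-3 - 5 + 5 i \sqrt{5}} - \frac{41}{2}\right) 8 = \left(\frac{3}{-8 + 5 i \sqrt{5}} - \frac{41}{2}\right) 8 = \left(- \frac{41}{2} + \frac{3}{-8 + 5 i \sqrt{5}}\right) 8 = -164 + \frac{24}{-8 + 5 i \sqrt{5}}$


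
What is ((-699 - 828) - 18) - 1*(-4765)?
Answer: 3220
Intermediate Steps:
((-699 - 828) - 18) - 1*(-4765) = (-1527 - 18) + 4765 = -1545 + 4765 = 3220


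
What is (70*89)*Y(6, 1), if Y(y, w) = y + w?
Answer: 43610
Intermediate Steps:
Y(y, w) = w + y
(70*89)*Y(6, 1) = (70*89)*(1 + 6) = 6230*7 = 43610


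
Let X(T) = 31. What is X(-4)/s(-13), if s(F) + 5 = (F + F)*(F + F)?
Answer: 31/671 ≈ 0.046200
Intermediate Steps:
s(F) = -5 + 4*F**2 (s(F) = -5 + (F + F)*(F + F) = -5 + (2*F)*(2*F) = -5 + 4*F**2)
X(-4)/s(-13) = 31/(-5 + 4*(-13)**2) = 31/(-5 + 4*169) = 31/(-5 + 676) = 31/671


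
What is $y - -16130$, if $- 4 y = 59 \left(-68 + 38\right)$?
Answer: $\frac{33145}{2} \approx 16573.0$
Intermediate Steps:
$y = \frac{885}{2}$ ($y = - \frac{59 \left(-68 + 38\right)}{4} = - \frac{59 \left(-30\right)}{4} = \left(- \frac{1}{4}\right) \left(-1770\right) = \frac{885}{2} \approx 442.5$)
$y - -16130 = \frac{885}{2} - -16130 = \frac{885}{2} + 16130 = \frac{33145}{2}$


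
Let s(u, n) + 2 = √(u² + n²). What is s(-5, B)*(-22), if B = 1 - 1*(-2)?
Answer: 44 - 22*√34 ≈ -84.281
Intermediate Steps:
B = 3 (B = 1 + 2 = 3)
s(u, n) = -2 + √(n² + u²) (s(u, n) = -2 + √(u² + n²) = -2 + √(n² + u²))
s(-5, B)*(-22) = (-2 + √(3² + (-5)²))*(-22) = (-2 + √(9 + 25))*(-22) = (-2 + √34)*(-22) = 44 - 22*√34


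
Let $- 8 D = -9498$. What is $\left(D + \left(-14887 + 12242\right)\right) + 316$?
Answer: $- \frac{4567}{4} \approx -1141.8$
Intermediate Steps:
$D = \frac{4749}{4}$ ($D = \left(- \frac{1}{8}\right) \left(-9498\right) = \frac{4749}{4} \approx 1187.3$)
$\left(D + \left(-14887 + 12242\right)\right) + 316 = \left(\frac{4749}{4} + \left(-14887 + 12242\right)\right) + 316 = \left(\frac{4749}{4} - 2645\right) + 316 = - \frac{5831}{4} + 316 = - \frac{4567}{4}$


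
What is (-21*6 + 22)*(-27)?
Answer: 2808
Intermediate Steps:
(-21*6 + 22)*(-27) = (-126 + 22)*(-27) = -104*(-27) = 2808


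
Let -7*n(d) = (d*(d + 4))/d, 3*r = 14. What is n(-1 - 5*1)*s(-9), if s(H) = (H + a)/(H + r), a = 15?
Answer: -36/91 ≈ -0.39560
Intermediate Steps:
r = 14/3 (r = (⅓)*14 = 14/3 ≈ 4.6667)
n(d) = -4/7 - d/7 (n(d) = -d*(d + 4)/(7*d) = -d*(4 + d)/(7*d) = -(4 + d)/7 = -4/7 - d/7)
s(H) = (15 + H)/(14/3 + H) (s(H) = (H + 15)/(H + 14/3) = (15 + H)/(14/3 + H))
n(-1 - 5*1)*s(-9) = (-4/7 - (-1 - 5*1)/7)*(3*(15 - 9)/(14 + 3*(-9))) = (-4/7 - (-1 - 5)/7)*(3*6/(14 - 27)) = (-4/7 - ⅐*(-6))*(3*6/(-13)) = (-4/7 + 6/7)*(3*(-1/13)*6) = (2/7)*(-18/13) = -36/91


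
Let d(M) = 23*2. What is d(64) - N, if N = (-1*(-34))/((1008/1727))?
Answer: -6175/504 ≈ -12.252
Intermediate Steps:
d(M) = 46
N = 29359/504 (N = 34/((1008*(1/1727))) = 34/(1008/1727) = 34*(1727/1008) = 29359/504 ≈ 58.252)
d(64) - N = 46 - 1*29359/504 = 46 - 29359/504 = -6175/504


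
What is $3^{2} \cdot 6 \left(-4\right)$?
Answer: $-216$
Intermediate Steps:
$3^{2} \cdot 6 \left(-4\right) = 9 \cdot 6 \left(-4\right) = 54 \left(-4\right) = -216$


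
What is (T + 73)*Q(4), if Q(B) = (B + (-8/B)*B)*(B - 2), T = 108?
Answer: -1448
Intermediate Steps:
Q(B) = (-8 + B)*(-2 + B) (Q(B) = (B - 8)*(-2 + B) = (-8 + B)*(-2 + B))
(T + 73)*Q(4) = (108 + 73)*(16 + 4² - 10*4) = 181*(16 + 16 - 40) = 181*(-8) = -1448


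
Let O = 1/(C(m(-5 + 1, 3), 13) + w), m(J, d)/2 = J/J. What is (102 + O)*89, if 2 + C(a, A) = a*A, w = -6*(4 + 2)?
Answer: 108847/12 ≈ 9070.6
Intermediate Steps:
m(J, d) = 2 (m(J, d) = 2*(J/J) = 2*1 = 2)
w = -36 (w = -6*6 = -36)
C(a, A) = -2 + A*a (C(a, A) = -2 + a*A = -2 + A*a)
O = -1/12 (O = 1/((-2 + 13*2) - 36) = 1/((-2 + 26) - 36) = 1/(24 - 36) = 1/(-12) = -1/12 ≈ -0.083333)
(102 + O)*89 = (102 - 1/12)*89 = (1223/12)*89 = 108847/12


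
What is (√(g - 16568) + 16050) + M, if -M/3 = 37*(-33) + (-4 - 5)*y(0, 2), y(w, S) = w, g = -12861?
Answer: 19713 + I*√29429 ≈ 19713.0 + 171.55*I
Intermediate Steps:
M = 3663 (M = -3*(37*(-33) + (-4 - 5)*0) = -3*(-1221 - 9*0) = -3*(-1221 + 0) = -3*(-1221) = 3663)
(√(g - 16568) + 16050) + M = (√(-12861 - 16568) + 16050) + 3663 = (√(-29429) + 16050) + 3663 = (I*√29429 + 16050) + 3663 = (16050 + I*√29429) + 3663 = 19713 + I*√29429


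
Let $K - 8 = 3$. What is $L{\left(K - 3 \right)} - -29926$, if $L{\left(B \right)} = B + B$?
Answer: $29942$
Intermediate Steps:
$K = 11$ ($K = 8 + 3 = 11$)
$L{\left(B \right)} = 2 B$
$L{\left(K - 3 \right)} - -29926 = 2 \left(11 - 3\right) - -29926 = 2 \left(11 - 3\right) + 29926 = 2 \cdot 8 + 29926 = 16 + 29926 = 29942$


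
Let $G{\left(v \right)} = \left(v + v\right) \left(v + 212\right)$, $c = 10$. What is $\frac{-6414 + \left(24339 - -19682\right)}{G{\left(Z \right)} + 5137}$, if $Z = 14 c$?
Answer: $\frac{37607}{103697} \approx 0.36266$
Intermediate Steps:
$Z = 140$ ($Z = 14 \cdot 10 = 140$)
$G{\left(v \right)} = 2 v \left(212 + v\right)$
$\frac{-6414 + \left(24339 - -19682\right)}{G{\left(Z \right)} + 5137} = \frac{-6414 + \left(24339 - -19682\right)}{2 \cdot 140 \left(212 + 140\right) + 5137} = \frac{-6414 + \left(24339 + 19682\right)}{2 \cdot 140 \cdot 352 + 5137} = \frac{-6414 + 44021}{98560 + 5137} = \frac{37607}{103697}$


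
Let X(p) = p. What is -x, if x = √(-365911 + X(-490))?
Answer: -I*√366401 ≈ -605.31*I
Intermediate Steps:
x = I*√366401 (x = √(-365911 - 490) = √(-366401) = I*√366401 ≈ 605.31*I)
-x = -I*√366401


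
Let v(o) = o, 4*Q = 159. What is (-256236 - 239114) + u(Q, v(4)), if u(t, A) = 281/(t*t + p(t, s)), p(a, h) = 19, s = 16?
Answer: -12673525254/25585 ≈ -4.9535e+5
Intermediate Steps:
Q = 159/4 (Q = (1/4)*159 = 159/4 ≈ 39.750)
u(t, A) = 281/(19 + t**2) (u(t, A) = 281/(t*t + 19) = 281/(t**2 + 19) = 281/(19 + t**2))
(-256236 - 239114) + u(Q, v(4)) = (-256236 - 239114) + 281/(19 + (159/4)**2) = -495350 + 281/(19 + 25281/16) = -495350 + 281/(25585/16) = -495350 + 281*(16/25585) = -495350 + 4496/25585 = -12673525254/25585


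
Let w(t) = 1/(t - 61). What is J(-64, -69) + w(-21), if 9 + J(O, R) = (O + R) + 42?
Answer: -8201/82 ≈ -100.01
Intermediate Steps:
J(O, R) = 33 + O + R (J(O, R) = -9 + ((O + R) + 42) = -9 + (42 + O + R) = 33 + O + R)
w(t) = 1/(-61 + t)
J(-64, -69) + w(-21) = (33 - 64 - 69) + 1/(-61 - 21) = -100 + 1/(-82) = -100 - 1/82 = -8201/82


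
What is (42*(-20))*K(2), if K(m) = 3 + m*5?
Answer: -10920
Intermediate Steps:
K(m) = 3 + 5*m
(42*(-20))*K(2) = (42*(-20))*(3 + 5*2) = -840*(3 + 10) = -840*13 = -10920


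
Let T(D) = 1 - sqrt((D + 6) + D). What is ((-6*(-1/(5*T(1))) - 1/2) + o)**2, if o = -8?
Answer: 369601/4900 + 7284*sqrt(2)/1225 ≈ 83.838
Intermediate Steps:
T(D) = 1 - sqrt(6 + 2*D) (T(D) = 1 - sqrt((6 + D) + D) = 1 - sqrt(6 + 2*D))
((-6*(-1/(5*T(1))) - 1/2) + o)**2 = ((-6*(-1/(5*(1 - sqrt(6 + 2*1)))) - 1/2) - 8)**2 = ((-6*(-1/(5*(1 - sqrt(6 + 2)))) - 1*1/2) - 8)**2 = ((-6*(-1/(5*(1 - sqrt(8)))) - 1/2) - 8)**2 = ((-6*(-1/(5*(1 - 2*sqrt(2)))) - 1/2) - 8)**2 = ((-6/(-5 + 10*sqrt(2)) - 1/2) - 8)**2 = ((-1/2 - 6/(-5 + 10*sqrt(2))) - 8)**2 = (-17/2 - 6/(-5 + 10*sqrt(2)))**2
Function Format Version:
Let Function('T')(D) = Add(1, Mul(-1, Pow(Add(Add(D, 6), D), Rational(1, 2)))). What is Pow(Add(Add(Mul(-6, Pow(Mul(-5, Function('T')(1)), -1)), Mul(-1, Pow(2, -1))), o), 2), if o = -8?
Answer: Add(Rational(369601, 4900), Mul(Rational(7284, 1225), Pow(2, Rational(1, 2)))) ≈ 83.838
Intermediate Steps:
Function('T')(D) = Add(1, Mul(-1, Pow(Add(6, Mul(2, D)), Rational(1, 2)))) (Function('T')(D) = Add(1, Mul(-1, Pow(Add(Add(6, D), D), Rational(1, 2)))) = Add(1, Mul(-1, Pow(Add(6, Mul(2, D)), Rational(1, 2)))))
Pow(Add(Add(Mul(-6, Pow(Mul(-5, Function('T')(1)), -1)), Mul(-1, Pow(2, -1))), o), 2) = Pow(Add(Add(Mul(-6, Pow(Mul(-5, Add(1, Mul(-1, Pow(Add(6, Mul(2, 1)), Rational(1, 2))))), -1)), Mul(-1, Pow(2, -1))), -8), 2) = Pow(Add(Add(Mul(-6, Pow(Mul(-5, Add(1, Mul(-1, Pow(Add(6, 2), Rational(1, 2))))), -1)), Mul(-1, Rational(1, 2))), -8), 2) = Pow(Add(Add(Mul(-6, Pow(Mul(-5, Add(1, Mul(-1, Pow(8, Rational(1, 2))))), -1)), Rational(-1, 2)), -8), 2) = Pow(Add(Add(Mul(-6, Pow(Mul(-5, Add(1, Mul(-1, Mul(2, Pow(2, Rational(1, 2)))))), -1)), Rational(-1, 2)), -8), 2) = Pow(Add(Add(Mul(-6, Pow(Mul(-5, Add(1, Mul(-2, Pow(2, Rational(1, 2))))), -1)), Rational(-1, 2)), -8), 2) = Pow(Add(Add(Mul(-6, Pow(Add(-5, Mul(10, Pow(2, Rational(1, 2)))), -1)), Rational(-1, 2)), -8), 2) = Pow(Add(Add(Rational(-1, 2), Mul(-6, Pow(Add(-5, Mul(10, Pow(2, Rational(1, 2)))), -1))), -8), 2) = Pow(Add(Rational(-17, 2), Mul(-6, Pow(Add(-5, Mul(10, Pow(2, Rational(1, 2)))), -1))), 2)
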